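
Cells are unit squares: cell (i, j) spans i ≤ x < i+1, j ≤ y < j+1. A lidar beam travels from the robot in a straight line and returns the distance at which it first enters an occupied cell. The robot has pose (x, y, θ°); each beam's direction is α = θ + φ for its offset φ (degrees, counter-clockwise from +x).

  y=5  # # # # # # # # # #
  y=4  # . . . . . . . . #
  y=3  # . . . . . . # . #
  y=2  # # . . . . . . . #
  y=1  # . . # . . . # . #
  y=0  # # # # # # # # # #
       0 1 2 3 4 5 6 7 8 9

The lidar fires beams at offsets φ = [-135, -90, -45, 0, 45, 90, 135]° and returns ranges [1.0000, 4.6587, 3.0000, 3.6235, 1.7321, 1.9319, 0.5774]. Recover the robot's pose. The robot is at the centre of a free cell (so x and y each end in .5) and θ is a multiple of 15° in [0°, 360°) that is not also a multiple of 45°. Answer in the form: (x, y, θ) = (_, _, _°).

(x, y, θ) = (5.5, 4.5, 285°)

Candidates: 28 free-cell centres × 16 headings = 448 poses. Raycast each; keep the one whose scan matches to 4 dp.
  (8.5, 2.5, 255°): beam 2 = 7.7646 ≠ 4.6587 ✗
  (7.5, 4.5, 255°): beam 1 = 0.5774 ≠ 1.0000 ✗
  (4.5, 3.5, 240°): beam 1 = 1.5529 ≠ 1.0000 ✗
  (5.5, 2.5, 255°): beam 1 = 2.8868 ≠ 1.0000 ✗
  (8.5, 4.5, 150°): beam 1 = 0.5176 ≠ 1.0000 ✗
  …
  (5.5, 4.5, 285°): r_1=1.0000, r_2=4.6587, r_3=3.0000, r_4=3.6235, r_5=1.7321, r_6=1.9319, r_7=0.5774 — all match ✓
Only this pose fits every beam.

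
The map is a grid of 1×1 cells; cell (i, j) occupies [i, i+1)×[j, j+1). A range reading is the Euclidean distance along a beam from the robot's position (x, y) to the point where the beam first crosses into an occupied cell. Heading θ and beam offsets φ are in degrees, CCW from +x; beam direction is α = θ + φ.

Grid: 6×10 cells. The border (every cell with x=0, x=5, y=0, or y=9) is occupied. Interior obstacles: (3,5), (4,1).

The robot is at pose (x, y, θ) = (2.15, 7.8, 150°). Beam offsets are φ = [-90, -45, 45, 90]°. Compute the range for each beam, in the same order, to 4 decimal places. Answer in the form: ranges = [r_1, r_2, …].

beam 1: φ=-90°, α=60°
  dir = (cos 60°, sin 60°) = (0.5000, 0.8660); from cell (2,7)
  next x-line at t=1.7000, next y-line at t=0.2309; Δt_x=2.0000, Δt_y=1.1547
    y: enter (2,8) at t=0.2309
    y: enter (2,9) at t=1.3856 ← occupied
  → r_1 = 1.3856
beam 2: φ=-45°, α=105°
  dir = (cos 105°, sin 105°) = (-0.2588, 0.9659); from cell (2,7)
  next x-line at t=0.5796, next y-line at t=0.2071; Δt_x=3.8637, Δt_y=1.0353
    y: enter (2,8) at t=0.2071
    x: enter (1,8) at t=0.5796
    y: enter (1,9) at t=1.2423 ← occupied
  → r_2 = 1.2423
beam 3: φ=45°, α=195°
  dir = (cos 195°, sin 195°) = (-0.9659, -0.2588); from cell (2,7)
  next x-line at t=0.1553, next y-line at t=3.0910; Δt_x=1.0353, Δt_y=3.8637
    x: enter (1,7) at t=0.1553
    x: enter (0,7) at t=1.1906 ← occupied
  → r_3 = 1.1906
beam 4: φ=90°, α=240°
  dir = (cos 240°, sin 240°) = (-0.5000, -0.8660); from cell (2,7)
  next x-line at t=0.3000, next y-line at t=0.9238; Δt_x=2.0000, Δt_y=1.1547
    x: enter (1,7) at t=0.3000
    y: enter (1,6) at t=0.9238
    y: enter (1,5) at t=2.0785
    x: enter (0,5) at t=2.3000 ← occupied
  → r_4 = 2.3000

ranges = [1.3856, 1.2423, 1.1906, 2.3000]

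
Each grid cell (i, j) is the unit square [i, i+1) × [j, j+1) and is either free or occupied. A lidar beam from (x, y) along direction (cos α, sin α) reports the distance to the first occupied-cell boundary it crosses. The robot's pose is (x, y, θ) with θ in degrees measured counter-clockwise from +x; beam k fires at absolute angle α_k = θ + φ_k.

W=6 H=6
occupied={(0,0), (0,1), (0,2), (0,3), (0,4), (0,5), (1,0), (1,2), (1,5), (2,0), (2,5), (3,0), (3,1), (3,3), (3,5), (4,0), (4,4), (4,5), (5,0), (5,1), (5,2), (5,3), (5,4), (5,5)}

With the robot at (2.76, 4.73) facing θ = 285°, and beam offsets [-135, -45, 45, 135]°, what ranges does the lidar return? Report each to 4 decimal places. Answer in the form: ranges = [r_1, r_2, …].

ranges = [0.5400, 1.9976, 1.4318, 0.3118]

beam 1: φ=-135°, α=150°
  direction (-0.8660, 0.5000); cell (2,4); t to first gridline: x 0.8776, y 0.5400 (then +1.1547 / +2.0000)
    (2,5) via y @ 0.5400  # hit
  → r_1 = 0.5400
beam 2: φ=-45°, α=240°
  direction (-0.5000, -0.8660); cell (2,4); t to first gridline: x 1.5200, y 0.8429 (then +2.0000 / +1.1547)
    (2,3) via y @ 0.8429
    (1,3) via x @ 1.5200
    (1,2) via y @ 1.9976  # hit
  → r_2 = 1.9976
beam 3: φ=45°, α=330°
  direction (0.8660, -0.5000); cell (2,4); t to first gridline: x 0.2771, y 1.4600 (then +1.1547 / +2.0000)
    (3,4) via x @ 0.2771
    (4,4) via x @ 1.4318  # hit
  → r_3 = 1.4318
beam 4: φ=135°, α=60°
  direction (0.5000, 0.8660); cell (2,4); t to first gridline: x 0.4800, y 0.3118 (then +2.0000 / +1.1547)
    (2,5) via y @ 0.3118  # hit
  → r_4 = 0.3118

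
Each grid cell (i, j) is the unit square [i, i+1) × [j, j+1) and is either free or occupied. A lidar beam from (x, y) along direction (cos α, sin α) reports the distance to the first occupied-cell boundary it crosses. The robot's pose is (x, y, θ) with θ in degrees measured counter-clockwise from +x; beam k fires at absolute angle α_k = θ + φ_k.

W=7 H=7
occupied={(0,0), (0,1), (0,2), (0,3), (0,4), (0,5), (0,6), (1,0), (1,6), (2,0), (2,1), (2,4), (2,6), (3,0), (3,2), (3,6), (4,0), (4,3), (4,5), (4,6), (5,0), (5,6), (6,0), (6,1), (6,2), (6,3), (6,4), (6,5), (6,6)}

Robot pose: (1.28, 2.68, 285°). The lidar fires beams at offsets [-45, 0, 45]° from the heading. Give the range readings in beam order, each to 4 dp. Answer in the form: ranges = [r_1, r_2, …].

ranges = [0.5600, 1.7393, 1.3600]

beam 1: φ=-45°, α=240°
  d=(-0.5000,-0.8660)  start (1,2)  tX=0.5600 tY=0.7852  stride 1/|dx|=2.0000 1/|dy|=1.1547
    cross x-line → (0,2), t=0.5600 (wall)
  → r_1 = 0.5600
beam 2: φ=0°, α=285°
  d=(0.2588,-0.9659)  start (1,2)  tX=2.7819 tY=0.7040  stride 1/|dx|=3.8637 1/|dy|=1.0353
    cross y-line → (1,1), t=0.7040
    cross y-line → (1,0), t=1.7393 (wall)
  → r_2 = 1.7393
beam 3: φ=45°, α=330°
  d=(0.8660,-0.5000)  start (1,2)  tX=0.8314 tY=1.3600  stride 1/|dx|=1.1547 1/|dy|=2.0000
    cross x-line → (2,2), t=0.8314
    cross y-line → (2,1), t=1.3600 (wall)
  → r_3 = 1.3600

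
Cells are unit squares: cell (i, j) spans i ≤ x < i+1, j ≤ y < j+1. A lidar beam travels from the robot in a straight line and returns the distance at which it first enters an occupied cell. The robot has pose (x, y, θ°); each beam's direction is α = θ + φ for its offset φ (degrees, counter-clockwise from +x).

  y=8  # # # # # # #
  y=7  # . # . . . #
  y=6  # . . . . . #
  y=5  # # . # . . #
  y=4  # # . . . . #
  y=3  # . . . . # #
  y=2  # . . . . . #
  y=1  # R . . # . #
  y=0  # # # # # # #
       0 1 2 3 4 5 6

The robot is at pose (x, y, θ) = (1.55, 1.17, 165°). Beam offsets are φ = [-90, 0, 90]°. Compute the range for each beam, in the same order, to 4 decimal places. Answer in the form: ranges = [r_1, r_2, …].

beam 1: φ=-90°, α=75°
  direction (0.2588, 0.9659); cell (1,1); t to first gridline: x 1.7387, y 0.8593 (then +3.8637 / +1.0353)
    (1,2) via y @ 0.8593
    (2,2) via x @ 1.7387
    (2,3) via y @ 1.8946
    (2,4) via y @ 2.9298
    (2,5) via y @ 3.9651
    (2,6) via y @ 5.0004
    (3,6) via x @ 5.6024
    (3,7) via y @ 6.0357
    (3,8) via y @ 7.0709  # hit
  → r_1 = 7.0709
beam 2: φ=0°, α=165°
  direction (-0.9659, 0.2588); cell (1,1); t to first gridline: x 0.5694, y 3.2069 (then +1.0353 / +3.8637)
    (0,1) via x @ 0.5694  # hit
  → r_2 = 0.5694
beam 3: φ=90°, α=255°
  direction (-0.2588, -0.9659); cell (1,1); t to first gridline: x 2.1250, y 0.1760 (then +3.8637 / +1.0353)
    (1,0) via y @ 0.1760  # hit
  → r_3 = 0.1760

ranges = [7.0709, 0.5694, 0.1760]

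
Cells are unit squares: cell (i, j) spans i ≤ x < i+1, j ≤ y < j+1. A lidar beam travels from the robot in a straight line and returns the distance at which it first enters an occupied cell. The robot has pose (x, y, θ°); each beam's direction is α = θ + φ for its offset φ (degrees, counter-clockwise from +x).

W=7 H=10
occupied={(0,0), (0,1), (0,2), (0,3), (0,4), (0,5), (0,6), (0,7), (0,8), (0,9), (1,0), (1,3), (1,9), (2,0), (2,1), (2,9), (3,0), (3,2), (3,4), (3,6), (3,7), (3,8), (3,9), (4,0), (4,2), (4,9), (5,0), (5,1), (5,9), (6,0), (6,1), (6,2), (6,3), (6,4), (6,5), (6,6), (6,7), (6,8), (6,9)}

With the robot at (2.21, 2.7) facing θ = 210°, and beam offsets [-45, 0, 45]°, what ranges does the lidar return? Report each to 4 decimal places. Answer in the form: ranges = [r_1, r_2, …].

ranges = [1.1591, 1.3972, 0.7247]

beam 1: φ=-45°, α=165°
  dir = (cos 165°, sin 165°) = (-0.9659, 0.2588); from cell (2,2)
  next x-line at t=0.2174, next y-line at t=1.1591; Δt_x=1.0353, Δt_y=3.8637
    x: enter (1,2) at t=0.2174
    y: enter (1,3) at t=1.1591 ← occupied
  → r_1 = 1.1591
beam 2: φ=0°, α=210°
  dir = (cos 210°, sin 210°) = (-0.8660, -0.5000); from cell (2,2)
  next x-line at t=0.2425, next y-line at t=1.4000; Δt_x=1.1547, Δt_y=2.0000
    x: enter (1,2) at t=0.2425
    x: enter (0,2) at t=1.3972 ← occupied
  → r_2 = 1.3972
beam 3: φ=45°, α=255°
  dir = (cos 255°, sin 255°) = (-0.2588, -0.9659); from cell (2,2)
  next x-line at t=0.8114, next y-line at t=0.7247; Δt_x=3.8637, Δt_y=1.0353
    y: enter (2,1) at t=0.7247 ← occupied
  → r_3 = 0.7247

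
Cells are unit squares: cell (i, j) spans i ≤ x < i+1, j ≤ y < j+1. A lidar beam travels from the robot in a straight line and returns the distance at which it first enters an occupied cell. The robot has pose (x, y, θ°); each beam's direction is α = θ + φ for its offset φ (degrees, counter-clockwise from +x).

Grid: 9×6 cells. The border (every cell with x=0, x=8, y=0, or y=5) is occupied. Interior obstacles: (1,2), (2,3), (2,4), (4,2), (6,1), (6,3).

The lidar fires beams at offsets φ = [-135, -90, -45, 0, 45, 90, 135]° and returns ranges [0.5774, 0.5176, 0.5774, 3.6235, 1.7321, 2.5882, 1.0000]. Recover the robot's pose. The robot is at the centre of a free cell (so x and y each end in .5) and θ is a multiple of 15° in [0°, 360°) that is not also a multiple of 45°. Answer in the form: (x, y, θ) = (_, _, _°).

(x, y, θ) = (3.5, 4.5, 255°)

Candidates: 22 free-cell centres × 16 headings = 352 poses. Raycast each; keep the one whose scan matches to 4 dp.
  (4.5, 3.5, 120°): beam 1 = 1.5529 ≠ 0.5774 ✗
  (2.5, 1.5, 150°): beam 1 = 1.9319 ≠ 0.5774 ✗
  (3.5, 2.5, 75°): beam 1 = 1.7321 ≠ 0.5774 ✗
  (6.5, 4.5, 210°): beam 1 = 0.5176 ≠ 0.5774 ✗
  …
  (3.5, 4.5, 255°): r_1=0.5774, r_2=0.5176, r_3=0.5774, r_4=3.6235, r_5=1.7321, r_6=2.5882, r_7=1.0000 — all match ✓
Unique over the lattice → pose = (3.5, 4.5, 255°).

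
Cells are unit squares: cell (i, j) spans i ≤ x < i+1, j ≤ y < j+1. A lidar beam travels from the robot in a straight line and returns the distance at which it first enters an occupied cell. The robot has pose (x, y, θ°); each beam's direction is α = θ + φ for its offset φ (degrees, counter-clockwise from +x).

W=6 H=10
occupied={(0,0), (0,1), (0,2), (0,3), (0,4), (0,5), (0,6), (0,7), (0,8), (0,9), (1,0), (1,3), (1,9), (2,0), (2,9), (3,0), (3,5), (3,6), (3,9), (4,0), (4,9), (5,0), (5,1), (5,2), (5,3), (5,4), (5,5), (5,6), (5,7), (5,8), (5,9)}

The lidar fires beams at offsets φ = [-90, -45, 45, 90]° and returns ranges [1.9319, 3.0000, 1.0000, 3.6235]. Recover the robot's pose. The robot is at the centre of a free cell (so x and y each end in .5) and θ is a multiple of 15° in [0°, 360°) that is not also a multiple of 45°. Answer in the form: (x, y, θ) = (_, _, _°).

(x, y, θ) = (2.5, 4.5, 165°)

Candidates: 29 free-cell centres × 16 headings = 464 poses. Raycast each; keep the one whose scan matches to 4 dp.
  (2.5, 7.5, 30°): beam 1 = 1.0000 ≠ 1.9319 ✗
  (4.5, 2.5, 60°): beam 1 = 0.5774 ≠ 1.9319 ✗
  (2.5, 2.5, 345°): beam 1 = 1.5529 ≠ 1.9319 ✗
  (2.5, 6.5, 345°): beam 1 = 2.5882 ≠ 1.9319 ✗
  …
  (2.5, 4.5, 165°): r_1=1.9319, r_2=3.0000, r_3=1.0000, r_4=3.6235 — all match ✓
Unique over the lattice → pose = (2.5, 4.5, 165°).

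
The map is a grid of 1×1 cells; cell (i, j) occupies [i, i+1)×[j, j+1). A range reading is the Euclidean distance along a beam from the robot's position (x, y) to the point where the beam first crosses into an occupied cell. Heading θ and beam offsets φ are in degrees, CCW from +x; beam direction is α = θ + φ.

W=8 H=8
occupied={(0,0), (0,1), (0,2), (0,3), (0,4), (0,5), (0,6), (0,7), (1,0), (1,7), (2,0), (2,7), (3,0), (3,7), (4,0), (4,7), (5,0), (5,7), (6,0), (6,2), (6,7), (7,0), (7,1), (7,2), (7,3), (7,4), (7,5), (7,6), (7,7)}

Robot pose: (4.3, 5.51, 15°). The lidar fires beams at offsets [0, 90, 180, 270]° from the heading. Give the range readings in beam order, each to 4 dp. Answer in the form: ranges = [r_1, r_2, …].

ranges = [2.7952, 1.5426, 3.4164, 4.6691]

beam 1: φ=0°, α=15°
  dir = (cos 15°, sin 15°) = (0.9659, 0.2588); from cell (4,5)
  next x-line at t=0.7247, next y-line at t=1.8932; Δt_x=1.0353, Δt_y=3.8637
    x: enter (5,5) at t=0.7247
    x: enter (6,5) at t=1.7600
    y: enter (6,6) at t=1.8932
    x: enter (7,6) at t=2.7952 ← occupied
  → r_1 = 2.7952
beam 2: φ=90°, α=105°
  dir = (cos 105°, sin 105°) = (-0.2588, 0.9659); from cell (4,5)
  next x-line at t=1.1591, next y-line at t=0.5073; Δt_x=3.8637, Δt_y=1.0353
    y: enter (4,6) at t=0.5073
    x: enter (3,6) at t=1.1591
    y: enter (3,7) at t=1.5426 ← occupied
  → r_2 = 1.5426
beam 3: φ=180°, α=195°
  dir = (cos 195°, sin 195°) = (-0.9659, -0.2588); from cell (4,5)
  next x-line at t=0.3106, next y-line at t=1.9705; Δt_x=1.0353, Δt_y=3.8637
    x: enter (3,5) at t=0.3106
    x: enter (2,5) at t=1.3459
    y: enter (2,4) at t=1.9705
    x: enter (1,4) at t=2.3811
    x: enter (0,4) at t=3.4164 ← occupied
  → r_3 = 3.4164
beam 4: φ=270°, α=285°
  dir = (cos 285°, sin 285°) = (0.2588, -0.9659); from cell (4,5)
  next x-line at t=2.7046, next y-line at t=0.5280; Δt_x=3.8637, Δt_y=1.0353
    y: enter (4,4) at t=0.5280
    y: enter (4,3) at t=1.5633
    y: enter (4,2) at t=2.5985
    x: enter (5,2) at t=2.7046
    y: enter (5,1) at t=3.6338
    y: enter (5,0) at t=4.6691 ← occupied
  → r_4 = 4.6691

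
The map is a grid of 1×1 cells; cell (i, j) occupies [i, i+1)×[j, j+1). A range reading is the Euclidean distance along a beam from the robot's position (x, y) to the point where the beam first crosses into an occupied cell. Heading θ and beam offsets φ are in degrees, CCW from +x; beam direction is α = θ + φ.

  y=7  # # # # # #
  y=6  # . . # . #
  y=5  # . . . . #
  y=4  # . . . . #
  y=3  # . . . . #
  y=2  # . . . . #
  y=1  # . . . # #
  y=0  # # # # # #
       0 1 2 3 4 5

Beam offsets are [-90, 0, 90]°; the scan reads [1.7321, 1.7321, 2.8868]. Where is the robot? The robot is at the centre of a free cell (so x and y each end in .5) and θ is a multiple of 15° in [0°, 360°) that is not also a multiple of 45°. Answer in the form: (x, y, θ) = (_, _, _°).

(x, y, θ) = (2.5, 2.5, 300°)

The pose lattice has 22·16 = 352 candidates. Test each by forward raycasting.
  (4.5, 5.5, 150°): beam 1 = 1.0000 ≠ 1.7321 ✗
  (4.5, 3.5, 300°): beam 1 = 4.0415 ≠ 1.7321 ✗
  (4.5, 6.5, 60°): beam 1 = 0.5774 ≠ 1.7321 ✗
  (4.5, 3.5, 165°): beam 1 = 1.9319 ≠ 1.7321 ✗
  (2.5, 6.5, 165°): beam 1 = 0.5176 ≠ 1.7321 ✗
  …
  (2.5, 2.5, 300°): r_1=1.7321, r_2=1.7321, r_3=2.8868 — all match ✓
No second candidate reproduces the full scan.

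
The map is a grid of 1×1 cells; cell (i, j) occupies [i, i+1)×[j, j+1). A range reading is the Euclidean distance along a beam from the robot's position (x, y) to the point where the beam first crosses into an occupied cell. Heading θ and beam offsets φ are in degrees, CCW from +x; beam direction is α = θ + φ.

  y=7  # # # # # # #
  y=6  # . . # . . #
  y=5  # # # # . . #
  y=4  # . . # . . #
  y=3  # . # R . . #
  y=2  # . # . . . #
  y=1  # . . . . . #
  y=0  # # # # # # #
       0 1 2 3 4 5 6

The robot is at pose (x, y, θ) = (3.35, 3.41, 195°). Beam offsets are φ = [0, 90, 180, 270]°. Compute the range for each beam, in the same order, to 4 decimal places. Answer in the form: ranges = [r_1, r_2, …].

ranges = [0.3623, 2.4950, 2.7435, 0.6108]

beam 1: φ=0°, α=195°
  d=(-0.9659,-0.2588)  start (3,3)  tX=0.3623 tY=1.5841  stride 1/|dx|=1.0353 1/|dy|=3.8637
    cross x-line → (2,3), t=0.3623 (wall)
  → r_1 = 0.3623
beam 2: φ=90°, α=285°
  d=(0.2588,-0.9659)  start (3,3)  tX=2.5114 tY=0.4245  stride 1/|dx|=3.8637 1/|dy|=1.0353
    cross y-line → (3,2), t=0.4245
    cross y-line → (3,1), t=1.4597
    cross y-line → (3,0), t=2.4950 (wall)
  → r_2 = 2.4950
beam 3: φ=180°, α=15°
  d=(0.9659,0.2588)  start (3,3)  tX=0.6729 tY=2.2796  stride 1/|dx|=1.0353 1/|dy|=3.8637
    cross x-line → (4,3), t=0.6729
    cross x-line → (5,3), t=1.7082
    cross y-line → (5,4), t=2.2796
    cross x-line → (6,4), t=2.7435 (wall)
  → r_3 = 2.7435
beam 4: φ=270°, α=105°
  d=(-0.2588,0.9659)  start (3,3)  tX=1.3523 tY=0.6108  stride 1/|dx|=3.8637 1/|dy|=1.0353
    cross y-line → (3,4), t=0.6108 (wall)
  → r_4 = 0.6108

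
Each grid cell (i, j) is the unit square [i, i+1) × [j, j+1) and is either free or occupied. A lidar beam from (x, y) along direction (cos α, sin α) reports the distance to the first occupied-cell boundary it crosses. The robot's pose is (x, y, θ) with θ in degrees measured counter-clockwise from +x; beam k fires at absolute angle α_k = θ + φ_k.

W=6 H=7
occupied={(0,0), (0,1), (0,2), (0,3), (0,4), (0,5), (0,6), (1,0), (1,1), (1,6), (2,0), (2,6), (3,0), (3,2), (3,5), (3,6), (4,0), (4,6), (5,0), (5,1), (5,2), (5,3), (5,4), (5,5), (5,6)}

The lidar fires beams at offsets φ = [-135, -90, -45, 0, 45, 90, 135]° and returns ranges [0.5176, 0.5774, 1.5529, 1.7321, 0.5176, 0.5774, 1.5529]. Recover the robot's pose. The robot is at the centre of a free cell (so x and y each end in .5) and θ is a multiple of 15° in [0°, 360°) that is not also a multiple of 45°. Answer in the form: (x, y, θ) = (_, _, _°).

(x, y, θ) = (3.5, 1.5, 30°)

Candidates: 17 free-cell centres × 16 headings = 272 poses. Raycast each; keep the one whose scan matches to 4 dp.
  (1.5, 4.5, 75°): beam 1 = 4.0415 ≠ 0.5176 ✗
  (4.5, 3.5, 285°): beam 1 = 4.0415 ≠ 0.5176 ✗
  (1.5, 4.5, 210°): beam 1 = 1.5529 ≠ 0.5176 ✗
  (4.5, 1.5, 195°): beam 1 = 1.0000 ≠ 0.5176 ✗
  …
  (3.5, 1.5, 30°): r_1=0.5176, r_2=0.5774, r_3=1.5529, r_4=1.7321, r_5=0.5176, r_6=0.5774, r_7=1.5529 — all match ✓
Unique over the lattice → pose = (3.5, 1.5, 30°).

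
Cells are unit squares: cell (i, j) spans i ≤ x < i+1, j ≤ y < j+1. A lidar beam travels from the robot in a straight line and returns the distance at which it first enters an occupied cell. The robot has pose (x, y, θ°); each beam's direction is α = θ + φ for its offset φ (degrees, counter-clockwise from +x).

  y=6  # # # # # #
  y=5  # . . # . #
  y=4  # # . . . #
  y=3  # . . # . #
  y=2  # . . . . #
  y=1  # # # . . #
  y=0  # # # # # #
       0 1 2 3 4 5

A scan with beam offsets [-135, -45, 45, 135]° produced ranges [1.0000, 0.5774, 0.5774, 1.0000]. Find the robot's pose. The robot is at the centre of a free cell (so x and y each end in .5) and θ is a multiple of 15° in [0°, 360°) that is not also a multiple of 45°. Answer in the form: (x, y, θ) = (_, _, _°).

Candidates: 15 free-cell centres × 16 headings = 240 poses. Raycast each; keep the one whose scan matches to 4 dp.
  (4.5, 3.5, 75°): beam 3 = 1.7321 ≠ 0.5774 ✗
  (1.5, 2.5, 150°): beam 1 = 1.9319 ≠ 1.0000 ✗
  (3.5, 2.5, 120°): beam 1 = 1.5529 ≠ 1.0000 ✗
  (1.5, 5.5, 105°): beam 1 = 4.0415 ≠ 1.0000 ✗
  …
  (2.5, 5.5, 15°): r_1=1.0000, r_2=0.5774, r_3=0.5774, r_4=1.0000 — all match ✓
Only this pose fits every beam.

(x, y, θ) = (2.5, 5.5, 15°)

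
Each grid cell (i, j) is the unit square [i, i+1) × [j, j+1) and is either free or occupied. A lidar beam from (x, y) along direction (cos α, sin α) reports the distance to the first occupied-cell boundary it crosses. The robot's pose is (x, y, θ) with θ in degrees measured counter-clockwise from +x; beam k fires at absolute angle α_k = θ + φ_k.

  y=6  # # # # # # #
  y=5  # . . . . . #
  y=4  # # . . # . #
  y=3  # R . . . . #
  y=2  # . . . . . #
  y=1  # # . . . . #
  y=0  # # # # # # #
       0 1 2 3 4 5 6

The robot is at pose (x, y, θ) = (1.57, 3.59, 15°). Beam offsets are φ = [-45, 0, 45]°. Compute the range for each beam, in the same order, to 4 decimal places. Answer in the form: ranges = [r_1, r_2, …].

beam 1: φ=-45°, α=330°
  dir = (cos 330°, sin 330°) = (0.8660, -0.5000); from cell (1,3)
  next x-line at t=0.4965, next y-line at t=1.1800; Δt_x=1.1547, Δt_y=2.0000
    x: enter (2,3) at t=0.4965
    y: enter (2,2) at t=1.1800
    x: enter (3,2) at t=1.6512
    x: enter (4,2) at t=2.8059
    y: enter (4,1) at t=3.1800
    x: enter (5,1) at t=3.9606
    x: enter (6,1) at t=5.1153 ← occupied
  → r_1 = 5.1153
beam 2: φ=0°, α=15°
  dir = (cos 15°, sin 15°) = (0.9659, 0.2588); from cell (1,3)
  next x-line at t=0.4452, next y-line at t=1.5841; Δt_x=1.0353, Δt_y=3.8637
    x: enter (2,3) at t=0.4452
    x: enter (3,3) at t=1.4804
    y: enter (3,4) at t=1.5841
    x: enter (4,4) at t=2.5157 ← occupied
  → r_2 = 2.5157
beam 3: φ=45°, α=60°
  dir = (cos 60°, sin 60°) = (0.5000, 0.8660); from cell (1,3)
  next x-line at t=0.8600, next y-line at t=0.4734; Δt_x=2.0000, Δt_y=1.1547
    y: enter (1,4) at t=0.4734 ← occupied
  → r_3 = 0.4734

ranges = [5.1153, 2.5157, 0.4734]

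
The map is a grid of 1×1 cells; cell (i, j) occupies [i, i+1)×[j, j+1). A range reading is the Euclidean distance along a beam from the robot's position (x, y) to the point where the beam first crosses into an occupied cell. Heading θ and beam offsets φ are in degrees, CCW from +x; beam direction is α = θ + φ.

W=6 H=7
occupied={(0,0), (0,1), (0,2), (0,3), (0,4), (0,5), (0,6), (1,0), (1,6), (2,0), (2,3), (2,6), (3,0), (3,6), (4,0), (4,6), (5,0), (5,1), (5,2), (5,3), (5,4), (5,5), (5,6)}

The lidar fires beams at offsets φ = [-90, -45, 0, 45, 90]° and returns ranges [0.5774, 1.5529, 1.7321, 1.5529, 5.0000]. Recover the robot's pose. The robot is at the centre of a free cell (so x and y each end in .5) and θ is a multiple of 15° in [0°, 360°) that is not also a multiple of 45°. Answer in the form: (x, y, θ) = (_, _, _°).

Candidates: 19 free-cell centres × 16 headings = 304 poses. Raycast each; keep the one whose scan matches to 4 dp.
  (4.5, 2.5, 120°): beam 2 = 1.9319 ≠ 1.5529 ✗
  (3.5, 4.5, 75°): beam 1 = 1.5529 ≠ 0.5774 ✗
  (4.5, 4.5, 150°): beam 1 = 1.0000 ≠ 0.5774 ✗
  (4.5, 3.5, 30°): beam 1 = 1.0000 ≠ 0.5774 ✗
  …
  (2.5, 5.5, 210°): r_1=0.5774, r_2=1.5529, r_3=1.7321, r_4=1.5529, r_5=5.0000 — all match ✓
Only this pose fits every beam.

(x, y, θ) = (2.5, 5.5, 210°)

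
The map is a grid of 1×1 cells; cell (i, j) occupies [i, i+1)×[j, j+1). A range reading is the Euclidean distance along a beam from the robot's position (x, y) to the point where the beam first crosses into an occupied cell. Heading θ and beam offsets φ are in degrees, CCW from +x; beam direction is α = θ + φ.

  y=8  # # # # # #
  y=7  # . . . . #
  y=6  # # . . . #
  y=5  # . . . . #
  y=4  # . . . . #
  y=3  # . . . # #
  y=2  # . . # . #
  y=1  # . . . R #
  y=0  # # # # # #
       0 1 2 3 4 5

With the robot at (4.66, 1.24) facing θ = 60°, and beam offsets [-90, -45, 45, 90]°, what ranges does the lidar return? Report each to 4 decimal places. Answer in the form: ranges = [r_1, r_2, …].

ranges = [0.3926, 0.3520, 1.8221, 1.5200]

beam 1: φ=-90°, α=330°
  d=(0.8660,-0.5000)  start (4,1)  tX=0.3926 tY=0.4800  stride 1/|dx|=1.1547 1/|dy|=2.0000
    cross x-line → (5,1), t=0.3926 (wall)
  → r_1 = 0.3926
beam 2: φ=-45°, α=15°
  d=(0.9659,0.2588)  start (4,1)  tX=0.3520 tY=2.9364  stride 1/|dx|=1.0353 1/|dy|=3.8637
    cross x-line → (5,1), t=0.3520 (wall)
  → r_2 = 0.3520
beam 3: φ=45°, α=105°
  d=(-0.2588,0.9659)  start (4,1)  tX=2.5500 tY=0.7868  stride 1/|dx|=3.8637 1/|dy|=1.0353
    cross y-line → (4,2), t=0.7868
    cross y-line → (4,3), t=1.8221 (wall)
  → r_3 = 1.8221
beam 4: φ=90°, α=150°
  d=(-0.8660,0.5000)  start (4,1)  tX=0.7621 tY=1.5200  stride 1/|dx|=1.1547 1/|dy|=2.0000
    cross x-line → (3,1), t=0.7621
    cross y-line → (3,2), t=1.5200 (wall)
  → r_4 = 1.5200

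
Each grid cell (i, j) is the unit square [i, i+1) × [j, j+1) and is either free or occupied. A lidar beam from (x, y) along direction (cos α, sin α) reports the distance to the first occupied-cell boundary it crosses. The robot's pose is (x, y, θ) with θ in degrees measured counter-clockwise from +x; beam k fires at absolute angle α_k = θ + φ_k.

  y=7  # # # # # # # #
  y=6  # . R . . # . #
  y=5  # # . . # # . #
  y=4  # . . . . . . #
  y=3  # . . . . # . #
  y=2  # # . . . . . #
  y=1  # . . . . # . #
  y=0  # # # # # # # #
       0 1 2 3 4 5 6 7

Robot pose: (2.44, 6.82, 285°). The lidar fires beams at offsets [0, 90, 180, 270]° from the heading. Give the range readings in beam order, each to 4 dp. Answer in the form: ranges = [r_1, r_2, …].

ranges = [6.0253, 0.6955, 0.1863, 1.4908]

beam 1: φ=0°, α=285°
  d=(0.2588,-0.9659)  start (2,6)  tX=2.1637 tY=0.8489  stride 1/|dx|=3.8637 1/|dy|=1.0353
    cross y-line → (2,5), t=0.8489
    cross y-line → (2,4), t=1.8842
    cross x-line → (3,4), t=2.1637
    cross y-line → (3,3), t=2.9195
    cross y-line → (3,2), t=3.9548
    cross y-line → (3,1), t=4.9900
    cross y-line → (3,0), t=6.0253 (wall)
  → r_1 = 6.0253
beam 2: φ=90°, α=15°
  d=(0.9659,0.2588)  start (2,6)  tX=0.5798 tY=0.6955  stride 1/|dx|=1.0353 1/|dy|=3.8637
    cross x-line → (3,6), t=0.5798
    cross y-line → (3,7), t=0.6955 (wall)
  → r_2 = 0.6955
beam 3: φ=180°, α=105°
  d=(-0.2588,0.9659)  start (2,6)  tX=1.7000 tY=0.1863  stride 1/|dx|=3.8637 1/|dy|=1.0353
    cross y-line → (2,7), t=0.1863 (wall)
  → r_3 = 0.1863
beam 4: φ=270°, α=195°
  d=(-0.9659,-0.2588)  start (2,6)  tX=0.4555 tY=3.1682  stride 1/|dx|=1.0353 1/|dy|=3.8637
    cross x-line → (1,6), t=0.4555
    cross x-line → (0,6), t=1.4908 (wall)
  → r_4 = 1.4908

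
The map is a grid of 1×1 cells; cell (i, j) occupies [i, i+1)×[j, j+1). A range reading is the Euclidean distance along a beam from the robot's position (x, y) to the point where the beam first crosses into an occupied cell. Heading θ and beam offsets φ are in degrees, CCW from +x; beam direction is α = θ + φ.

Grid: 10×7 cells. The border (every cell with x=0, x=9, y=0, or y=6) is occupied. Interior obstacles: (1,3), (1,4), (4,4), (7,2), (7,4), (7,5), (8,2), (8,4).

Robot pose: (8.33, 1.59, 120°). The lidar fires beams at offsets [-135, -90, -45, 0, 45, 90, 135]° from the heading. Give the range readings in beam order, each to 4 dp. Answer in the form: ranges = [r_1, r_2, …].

beam 1: φ=-135°, α=345°
  d=(0.9659,-0.2588)  start (8,1)  tX=0.6936 tY=2.2796  stride 1/|dx|=1.0353 1/|dy|=3.8637
    cross x-line → (9,1), t=0.6936 (wall)
  → r_1 = 0.6936
beam 2: φ=-90°, α=30°
  d=(0.8660,0.5000)  start (8,1)  tX=0.7736 tY=0.8200  stride 1/|dx|=1.1547 1/|dy|=2.0000
    cross x-line → (9,1), t=0.7736 (wall)
  → r_2 = 0.7736
beam 3: φ=-45°, α=75°
  d=(0.2588,0.9659)  start (8,1)  tX=2.5887 tY=0.4245  stride 1/|dx|=3.8637 1/|dy|=1.0353
    cross y-line → (8,2), t=0.4245 (wall)
  → r_3 = 0.4245
beam 4: φ=0°, α=120°
  d=(-0.5000,0.8660)  start (8,1)  tX=0.6600 tY=0.4734  stride 1/|dx|=2.0000 1/|dy|=1.1547
    cross y-line → (8,2), t=0.4734 (wall)
  → r_4 = 0.4734
beam 5: φ=45°, α=165°
  d=(-0.9659,0.2588)  start (8,1)  tX=0.3416 tY=1.5841  stride 1/|dx|=1.0353 1/|dy|=3.8637
    cross x-line → (7,1), t=0.3416
    cross x-line → (6,1), t=1.3769
    cross y-line → (6,2), t=1.5841
    cross x-line → (5,2), t=2.4122
    cross x-line → (4,2), t=3.4475
    cross x-line → (3,2), t=4.4827
    cross y-line → (3,3), t=5.4478
    cross x-line → (2,3), t=5.5180
    cross x-line → (1,3), t=6.5533 (wall)
  → r_5 = 6.5533
beam 6: φ=90°, α=210°
  d=(-0.8660,-0.5000)  start (8,1)  tX=0.3811 tY=1.1800  stride 1/|dx|=1.1547 1/|dy|=2.0000
    cross x-line → (7,1), t=0.3811
    cross y-line → (7,0), t=1.1800 (wall)
  → r_6 = 1.1800
beam 7: φ=135°, α=255°
  d=(-0.2588,-0.9659)  start (8,1)  tX=1.2750 tY=0.6108  stride 1/|dx|=3.8637 1/|dy|=1.0353
    cross y-line → (8,0), t=0.6108 (wall)
  → r_7 = 0.6108

ranges = [0.6936, 0.7736, 0.4245, 0.4734, 6.5533, 1.1800, 0.6108]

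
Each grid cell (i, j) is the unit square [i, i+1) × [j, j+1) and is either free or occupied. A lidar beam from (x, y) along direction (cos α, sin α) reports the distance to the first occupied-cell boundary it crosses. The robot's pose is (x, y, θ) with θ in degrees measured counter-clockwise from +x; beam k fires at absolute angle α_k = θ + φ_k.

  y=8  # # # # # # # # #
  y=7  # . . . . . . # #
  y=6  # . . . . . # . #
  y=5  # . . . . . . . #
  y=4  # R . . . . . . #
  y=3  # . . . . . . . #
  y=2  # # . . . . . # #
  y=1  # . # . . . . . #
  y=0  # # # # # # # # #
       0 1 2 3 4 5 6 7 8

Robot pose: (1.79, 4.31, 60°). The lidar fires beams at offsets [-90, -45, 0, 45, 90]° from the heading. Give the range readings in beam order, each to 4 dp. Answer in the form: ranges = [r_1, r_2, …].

beam 1: φ=-90°, α=330°
  cosα=0.8660 sinα=-0.5000 | (1,4) | tMaxX 0.2425 tMaxY 0.6200 | tΔX 1.1547 tΔY 2.0000
    t=0.2425 [x] (2,4)
    t=0.6200 [y] (2,3)
    t=1.3972 [x] (3,3)
    t=2.5519 [x] (4,3)
    t=2.6200 [y] (4,2)
    t=3.7066 [x] (5,2)
    t=4.6200 [y] (5,1)
    t=4.8613 [x] (6,1)
    t=6.0160 [x] (7,1)
    t=6.6200 [y] (7,0) — stop
  → r_1 = 6.6200
beam 2: φ=-45°, α=15°
  cosα=0.9659 sinα=0.2588 | (1,4) | tMaxX 0.2174 tMaxY 2.6660 | tΔX 1.0353 tΔY 3.8637
    t=0.2174 [x] (2,4)
    t=1.2527 [x] (3,4)
    t=2.2880 [x] (4,4)
    t=2.6660 [y] (4,5)
    t=3.3232 [x] (5,5)
    t=4.3585 [x] (6,5)
    t=5.3938 [x] (7,5)
    t=6.4291 [x] (8,5) — stop
  → r_2 = 6.4291
beam 3: φ=0°, α=60°
  cosα=0.5000 sinα=0.8660 | (1,4) | tMaxX 0.4200 tMaxY 0.7967 | tΔX 2.0000 tΔY 1.1547
    t=0.4200 [x] (2,4)
    t=0.7967 [y] (2,5)
    t=1.9514 [y] (2,6)
    t=2.4200 [x] (3,6)
    t=3.1061 [y] (3,7)
    t=4.2608 [y] (3,8) — stop
  → r_3 = 4.2608
beam 4: φ=45°, α=105°
  cosα=-0.2588 sinα=0.9659 | (1,4) | tMaxX 3.0523 tMaxY 0.7143 | tΔX 3.8637 tΔY 1.0353
    t=0.7143 [y] (1,5)
    t=1.7496 [y] (1,6)
    t=2.7849 [y] (1,7)
    t=3.0523 [x] (0,7) — stop
  → r_4 = 3.0523
beam 5: φ=90°, α=150°
  cosα=-0.8660 sinα=0.5000 | (1,4) | tMaxX 0.9122 tMaxY 1.3800 | tΔX 1.1547 tΔY 2.0000
    t=0.9122 [x] (0,4) — stop
  → r_5 = 0.9122

ranges = [6.6200, 6.4291, 4.2608, 3.0523, 0.9122]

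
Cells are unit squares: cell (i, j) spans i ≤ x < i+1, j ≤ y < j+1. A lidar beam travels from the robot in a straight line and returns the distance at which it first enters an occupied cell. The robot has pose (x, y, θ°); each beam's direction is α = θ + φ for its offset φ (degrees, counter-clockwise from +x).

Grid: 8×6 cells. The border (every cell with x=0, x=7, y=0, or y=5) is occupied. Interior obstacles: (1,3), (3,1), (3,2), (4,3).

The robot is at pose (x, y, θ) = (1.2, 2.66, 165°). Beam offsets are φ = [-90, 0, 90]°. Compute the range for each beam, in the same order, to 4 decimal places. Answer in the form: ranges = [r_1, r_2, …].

beam 1: φ=-90°, α=75°
  d=(0.2588,0.9659)  start (1,2)  tX=3.0910 tY=0.3520  stride 1/|dx|=3.8637 1/|dy|=1.0353
    cross y-line → (1,3), t=0.3520 (wall)
  → r_1 = 0.3520
beam 2: φ=0°, α=165°
  d=(-0.9659,0.2588)  start (1,2)  tX=0.2071 tY=1.3137  stride 1/|dx|=1.0353 1/|dy|=3.8637
    cross x-line → (0,2), t=0.2071 (wall)
  → r_2 = 0.2071
beam 3: φ=90°, α=255°
  d=(-0.2588,-0.9659)  start (1,2)  tX=0.7727 tY=0.6833  stride 1/|dx|=3.8637 1/|dy|=1.0353
    cross y-line → (1,1), t=0.6833
    cross x-line → (0,1), t=0.7727 (wall)
  → r_3 = 0.7727

ranges = [0.3520, 0.2071, 0.7727]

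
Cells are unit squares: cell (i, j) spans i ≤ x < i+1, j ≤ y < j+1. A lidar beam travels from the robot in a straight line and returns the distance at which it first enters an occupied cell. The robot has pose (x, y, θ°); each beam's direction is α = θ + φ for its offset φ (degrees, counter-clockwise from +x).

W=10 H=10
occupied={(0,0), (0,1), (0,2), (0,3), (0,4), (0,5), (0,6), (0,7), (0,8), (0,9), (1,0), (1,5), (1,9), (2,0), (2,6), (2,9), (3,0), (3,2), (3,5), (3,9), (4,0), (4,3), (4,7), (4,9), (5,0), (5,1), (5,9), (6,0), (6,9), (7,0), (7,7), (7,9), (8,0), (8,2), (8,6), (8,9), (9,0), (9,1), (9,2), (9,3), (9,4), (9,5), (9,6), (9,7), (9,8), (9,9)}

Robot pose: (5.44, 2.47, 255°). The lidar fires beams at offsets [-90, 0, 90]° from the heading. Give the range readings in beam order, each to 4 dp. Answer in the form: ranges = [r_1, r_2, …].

ranges = [1.4908, 0.4866, 3.6856]

beam 1: φ=-90°, α=165°
  direction (-0.9659, 0.2588); cell (5,2); t to first gridline: x 0.4555, y 2.0478 (then +1.0353 / +3.8637)
    (4,2) via x @ 0.4555
    (3,2) via x @ 1.4908  # hit
  → r_1 = 1.4908
beam 2: φ=0°, α=255°
  direction (-0.2588, -0.9659); cell (5,2); t to first gridline: x 1.7000, y 0.4866 (then +3.8637 / +1.0353)
    (5,1) via y @ 0.4866  # hit
  → r_2 = 0.4866
beam 3: φ=90°, α=345°
  direction (0.9659, -0.2588); cell (5,2); t to first gridline: x 0.5798, y 1.8159 (then +1.0353 / +3.8637)
    (6,2) via x @ 0.5798
    (7,2) via x @ 1.6150
    (7,1) via y @ 1.8159
    (8,1) via x @ 2.6503
    (9,1) via x @ 3.6856  # hit
  → r_3 = 3.6856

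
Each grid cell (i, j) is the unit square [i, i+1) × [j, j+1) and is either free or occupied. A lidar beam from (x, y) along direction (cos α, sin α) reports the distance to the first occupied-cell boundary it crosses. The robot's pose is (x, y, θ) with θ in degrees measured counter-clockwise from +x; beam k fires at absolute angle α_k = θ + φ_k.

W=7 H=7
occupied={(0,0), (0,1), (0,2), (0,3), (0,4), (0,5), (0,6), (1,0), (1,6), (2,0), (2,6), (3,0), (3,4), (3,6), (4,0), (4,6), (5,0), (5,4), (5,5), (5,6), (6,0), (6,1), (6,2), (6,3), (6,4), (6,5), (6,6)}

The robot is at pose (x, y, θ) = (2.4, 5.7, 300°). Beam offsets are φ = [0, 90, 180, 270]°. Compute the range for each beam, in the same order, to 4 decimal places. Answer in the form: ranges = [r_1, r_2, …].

ranges = [1.2000, 0.6000, 0.3464, 1.6166]

beam 1: φ=0°, α=300°
  dir = (cos 300°, sin 300°) = (0.5000, -0.8660); from cell (2,5)
  next x-line at t=1.2000, next y-line at t=0.8083; Δt_x=2.0000, Δt_y=1.1547
    y: enter (2,4) at t=0.8083
    x: enter (3,4) at t=1.2000 ← occupied
  → r_1 = 1.2000
beam 2: φ=90°, α=30°
  dir = (cos 30°, sin 30°) = (0.8660, 0.5000); from cell (2,5)
  next x-line at t=0.6928, next y-line at t=0.6000; Δt_x=1.1547, Δt_y=2.0000
    y: enter (2,6) at t=0.6000 ← occupied
  → r_2 = 0.6000
beam 3: φ=180°, α=120°
  dir = (cos 120°, sin 120°) = (-0.5000, 0.8660); from cell (2,5)
  next x-line at t=0.8000, next y-line at t=0.3464; Δt_x=2.0000, Δt_y=1.1547
    y: enter (2,6) at t=0.3464 ← occupied
  → r_3 = 0.3464
beam 4: φ=270°, α=210°
  dir = (cos 210°, sin 210°) = (-0.8660, -0.5000); from cell (2,5)
  next x-line at t=0.4619, next y-line at t=1.4000; Δt_x=1.1547, Δt_y=2.0000
    x: enter (1,5) at t=0.4619
    y: enter (1,4) at t=1.4000
    x: enter (0,4) at t=1.6166 ← occupied
  → r_4 = 1.6166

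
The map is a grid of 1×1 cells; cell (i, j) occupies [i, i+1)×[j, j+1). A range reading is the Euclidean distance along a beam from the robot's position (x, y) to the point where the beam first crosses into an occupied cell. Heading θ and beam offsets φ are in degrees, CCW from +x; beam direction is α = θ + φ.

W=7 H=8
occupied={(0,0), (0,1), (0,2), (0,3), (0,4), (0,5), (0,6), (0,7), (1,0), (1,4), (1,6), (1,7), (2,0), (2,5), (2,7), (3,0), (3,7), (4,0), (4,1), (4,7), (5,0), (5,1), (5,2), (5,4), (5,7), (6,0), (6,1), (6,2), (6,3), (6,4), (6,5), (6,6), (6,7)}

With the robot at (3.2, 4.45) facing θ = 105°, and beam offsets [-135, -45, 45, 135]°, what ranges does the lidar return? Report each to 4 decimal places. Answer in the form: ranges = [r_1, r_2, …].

beam 1: φ=-135°, α=330°
  direction (0.8660, -0.5000); cell (3,4); t to first gridline: x 0.9238, y 0.9000 (then +1.1547 / +2.0000)
    (3,3) via y @ 0.9000
    (4,3) via x @ 0.9238
    (5,3) via x @ 2.0785
    (5,2) via y @ 2.9000  # hit
  → r_1 = 2.9000
beam 2: φ=-45°, α=60°
  direction (0.5000, 0.8660); cell (3,4); t to first gridline: x 1.6000, y 0.6351 (then +2.0000 / +1.1547)
    (3,5) via y @ 0.6351
    (4,5) via x @ 1.6000
    (4,6) via y @ 1.7898
    (4,7) via y @ 2.9445  # hit
  → r_2 = 2.9445
beam 3: φ=45°, α=150°
  direction (-0.8660, 0.5000); cell (3,4); t to first gridline: x 0.2309, y 1.1000 (then +1.1547 / +2.0000)
    (2,4) via x @ 0.2309
    (2,5) via y @ 1.1000  # hit
  → r_3 = 1.1000
beam 4: φ=135°, α=240°
  direction (-0.5000, -0.8660); cell (3,4); t to first gridline: x 0.4000, y 0.5196 (then +2.0000 / +1.1547)
    (2,4) via x @ 0.4000
    (2,3) via y @ 0.5196
    (2,2) via y @ 1.6743
    (1,2) via x @ 2.4000
    (1,1) via y @ 2.8290
    (1,0) via y @ 3.9837  # hit
  → r_4 = 3.9837

ranges = [2.9000, 2.9445, 1.1000, 3.9837]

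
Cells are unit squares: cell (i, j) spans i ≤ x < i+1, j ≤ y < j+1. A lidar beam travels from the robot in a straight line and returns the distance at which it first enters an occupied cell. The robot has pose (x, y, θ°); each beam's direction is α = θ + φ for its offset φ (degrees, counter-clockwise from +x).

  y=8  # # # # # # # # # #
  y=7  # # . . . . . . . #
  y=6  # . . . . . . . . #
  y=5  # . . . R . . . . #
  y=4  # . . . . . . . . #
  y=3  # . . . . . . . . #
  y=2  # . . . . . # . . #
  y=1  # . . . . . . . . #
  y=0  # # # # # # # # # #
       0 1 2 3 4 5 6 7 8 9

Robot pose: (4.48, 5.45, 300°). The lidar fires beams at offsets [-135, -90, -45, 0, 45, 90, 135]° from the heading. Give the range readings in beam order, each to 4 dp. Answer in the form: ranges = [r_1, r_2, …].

beam 1: φ=-135°, α=165°
  cosα=-0.9659 sinα=0.2588 | (4,5) | tMaxX 0.4969 tMaxY 2.1250 | tΔX 1.0353 tΔY 3.8637
    t=0.4969 [x] (3,5)
    t=1.5322 [x] (2,5)
    t=2.1250 [y] (2,6)
    t=2.5675 [x] (1,6)
    t=3.6028 [x] (0,6) — stop
  → r_1 = 3.6028
beam 2: φ=-90°, α=210°
  cosα=-0.8660 sinα=-0.5000 | (4,5) | tMaxX 0.5543 tMaxY 0.9000 | tΔX 1.1547 tΔY 2.0000
    t=0.5543 [x] (3,5)
    t=0.9000 [y] (3,4)
    t=1.7090 [x] (2,4)
    t=2.8637 [x] (1,4)
    t=2.9000 [y] (1,3)
    t=4.0184 [x] (0,3) — stop
  → r_2 = 4.0184
beam 3: φ=-45°, α=255°
  cosα=-0.2588 sinα=-0.9659 | (4,5) | tMaxX 1.8546 tMaxY 0.4659 | tΔX 3.8637 tΔY 1.0353
    t=0.4659 [y] (4,4)
    t=1.5012 [y] (4,3)
    t=1.8546 [x] (3,3)
    t=2.5364 [y] (3,2)
    t=3.5717 [y] (3,1)
    t=4.6070 [y] (3,0) — stop
  → r_3 = 4.6070
beam 4: φ=0°, α=300°
  cosα=0.5000 sinα=-0.8660 | (4,5) | tMaxX 1.0400 tMaxY 0.5196 | tΔX 2.0000 tΔY 1.1547
    t=0.5196 [y] (4,4)
    t=1.0400 [x] (5,4)
    t=1.6743 [y] (5,3)
    t=2.8290 [y] (5,2)
    t=3.0400 [x] (6,2) — stop
  → r_4 = 3.0400
beam 5: φ=45°, α=345°
  cosα=0.9659 sinα=-0.2588 | (4,5) | tMaxX 0.5383 tMaxY 1.7387 | tΔX 1.0353 tΔY 3.8637
    t=0.5383 [x] (5,5)
    t=1.5736 [x] (6,5)
    t=1.7387 [y] (6,4)
    t=2.6089 [x] (7,4)
    t=3.6442 [x] (8,4)
    t=4.6794 [x] (9,4) — stop
  → r_5 = 4.6794
beam 6: φ=90°, α=30°
  cosα=0.8660 sinα=0.5000 | (4,5) | tMaxX 0.6004 tMaxY 1.1000 | tΔX 1.1547 tΔY 2.0000
    t=0.6004 [x] (5,5)
    t=1.1000 [y] (5,6)
    t=1.7551 [x] (6,6)
    t=2.9098 [x] (7,6)
    t=3.1000 [y] (7,7)
    t=4.0645 [x] (8,7)
    t=5.1000 [y] (8,8) — stop
  → r_6 = 5.1000
beam 7: φ=135°, α=75°
  cosα=0.2588 sinα=0.9659 | (4,5) | tMaxX 2.0091 tMaxY 0.5694 | tΔX 3.8637 tΔY 1.0353
    t=0.5694 [y] (4,6)
    t=1.6047 [y] (4,7)
    t=2.0091 [x] (5,7)
    t=2.6400 [y] (5,8) — stop
  → r_7 = 2.6400

ranges = [3.6028, 4.0184, 4.6070, 3.0400, 4.6794, 5.1000, 2.6400]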